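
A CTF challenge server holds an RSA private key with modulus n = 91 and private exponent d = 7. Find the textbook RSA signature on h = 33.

Squares mod 91: h^1≡33, h^2≡88, h^4≡9
7 = 4 + 2 + 1, so h^7 ≡ 9·88·33 ≡ 19 (mod 91)

19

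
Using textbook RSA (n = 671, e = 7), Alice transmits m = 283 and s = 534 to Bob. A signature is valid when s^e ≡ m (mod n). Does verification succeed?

passes

s^2 ≡ 534^2 = 285156 ≡ 652
s^4 ≡ 652^2 = 425104 ≡ 361
7 = 4 + 2 + 1, so s^7 ≡ 361·652·534 ≡ 283 (mod 671)
s^7 mod 671 = 283 matches m.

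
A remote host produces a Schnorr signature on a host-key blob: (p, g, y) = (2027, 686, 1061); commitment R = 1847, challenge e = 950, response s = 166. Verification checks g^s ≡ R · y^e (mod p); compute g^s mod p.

Squares mod 2027: 686^1≡686, 686^2≡332, 686^4≡766, 686^8≡953, 686^16≡113, 686^32≡607, 686^64≡1562, 686^128≡1363
166 = 128 + 32 + 4 + 2, so 686^166 ≡ 1363·607·766·332 ≡ 475 (mod 2027)

475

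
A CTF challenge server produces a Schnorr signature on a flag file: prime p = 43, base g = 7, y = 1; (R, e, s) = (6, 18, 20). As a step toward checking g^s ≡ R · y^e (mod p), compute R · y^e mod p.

6

1^2 = 1
1^4 ≡ 1^2 = 1
1^8 ≡ 1^2 = 1
1^16 ≡ 1^2 = 1
18 = 16 + 2, so 1^18 ≡ 1·1 ≡ 1 (mod 43)
R · y^e ≡ 6·1 = 6 ≡ 6 (mod 43)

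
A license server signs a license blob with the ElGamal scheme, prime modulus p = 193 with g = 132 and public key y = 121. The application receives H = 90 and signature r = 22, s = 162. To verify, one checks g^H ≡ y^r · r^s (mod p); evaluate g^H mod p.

185

132^2 = 17424 ≡ 54
132^4 ≡ 54^2 = 2916 ≡ 21
132^8 ≡ 21^2 = 441 ≡ 55
132^16 ≡ 55^2 = 3025 ≡ 130
132^32 ≡ 130^2 = 16900 ≡ 109
132^64 ≡ 109^2 = 11881 ≡ 108
90 = 64 + 16 + 8 + 2, so 132^90 ≡ 108·130·55·54 ≡ 185 (mod 193)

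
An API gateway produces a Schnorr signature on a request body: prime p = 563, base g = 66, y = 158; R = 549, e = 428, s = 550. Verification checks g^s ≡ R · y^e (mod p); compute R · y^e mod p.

108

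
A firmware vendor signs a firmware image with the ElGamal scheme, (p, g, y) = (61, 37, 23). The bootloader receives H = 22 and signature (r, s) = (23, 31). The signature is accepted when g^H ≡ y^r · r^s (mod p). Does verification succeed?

passes

Left side g^H mod p:
37^2 = 1369 ≡ 27
37^4 ≡ 27^2 = 729 ≡ 58
37^8 ≡ 58^2 = 3364 ≡ 9
37^16 ≡ 9^2 = 81 ≡ 20
22 = 16 + 4 + 2, so 37^22 ≡ 20·58·27 ≡ 27 (mod 61)
Right side y^r · r^s mod p:
23^2 = 529 ≡ 41
23^4 ≡ 41^2 = 1681 ≡ 34
23^8 ≡ 34^2 = 1156 ≡ 58
23^16 ≡ 58^2 = 3364 ≡ 9
23 = 16 + 4 + 2 + 1, so 23^23 ≡ 9·34·41·23 ≡ 28 (mod 61)
23^2 = 529 ≡ 41
23^4 ≡ 41^2 = 1681 ≡ 34
23^8 ≡ 34^2 = 1156 ≡ 58
23^16 ≡ 58^2 = 3364 ≡ 9
31 = 16 + 8 + 4 + 2 + 1, so 23^31 ≡ 9·58·34·41·23 ≡ 38 (mod 61)
28·38 = 1064 ≡ 27 (mod 61)
27 ≡ 27 (mod 61), so the signature is genuine.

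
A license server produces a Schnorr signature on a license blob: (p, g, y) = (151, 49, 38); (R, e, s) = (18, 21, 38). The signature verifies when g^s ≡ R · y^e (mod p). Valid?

yes

g^s mod p:
49^2 = 2401 ≡ 136
49^4 ≡ 136^2 = 18496 ≡ 74
49^8 ≡ 74^2 = 5476 ≡ 40
49^16 ≡ 40^2 = 1600 ≡ 90
49^32 ≡ 90^2 = 8100 ≡ 97
38 = 32 + 4 + 2, so 49^38 ≡ 97·74·136 ≡ 144 (mod 151)
R · y^e mod p:
38^2 = 1444 ≡ 85
38^4 ≡ 85^2 = 7225 ≡ 128
38^8 ≡ 128^2 = 16384 ≡ 76
38^16 ≡ 76^2 = 5776 ≡ 38
21 = 16 + 4 + 1, so 38^21 ≡ 38·128·38 ≡ 8 (mod 151)
18·8 = 144 ≡ 144 (mod 151)
144 ≡ 144 (mod 151); signature holds.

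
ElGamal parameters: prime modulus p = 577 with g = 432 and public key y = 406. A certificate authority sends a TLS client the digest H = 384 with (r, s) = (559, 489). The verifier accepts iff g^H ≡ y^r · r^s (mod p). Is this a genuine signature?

forged

Left side g^H mod p:
432^2 = 186624 ≡ 253
432^4 ≡ 253^2 = 64009 ≡ 539
432^8 ≡ 539^2 = 290521 ≡ 290
432^16 ≡ 290^2 = 84100 ≡ 435
432^32 ≡ 435^2 = 189225 ≡ 546
432^64 ≡ 546^2 = 298116 ≡ 384
432^128 ≡ 384^2 = 147456 ≡ 321
432^256 ≡ 321^2 = 103041 ≡ 335
384 = 256 + 128, so 432^384 ≡ 335·321 ≡ 213 (mod 577)
Right side y^r · r^s mod p:
406^2 = 164836 ≡ 391
406^4 ≡ 391^2 = 152881 ≡ 553
406^8 ≡ 553^2 = 305809 ≡ 576
406^16 ≡ 576^2 = 331776 ≡ 1
406^32 ≡ 1^2 = 1
406^64 ≡ 1^2 = 1
406^128 ≡ 1^2 = 1
406^256 ≡ 1^2 = 1
406^512 ≡ 1^2 = 1
559 = 512 + 32 + 8 + 4 + 2 + 1, so 406^559 ≡ 1·1·576·553·391·406 ≡ 550 (mod 577)
559^2 = 312481 ≡ 324
559^4 ≡ 324^2 = 104976 ≡ 539
559^8 ≡ 539^2 = 290521 ≡ 290
559^16 ≡ 290^2 = 84100 ≡ 435
559^32 ≡ 435^2 = 189225 ≡ 546
559^64 ≡ 546^2 = 298116 ≡ 384
559^128 ≡ 384^2 = 147456 ≡ 321
559^256 ≡ 321^2 = 103041 ≡ 335
489 = 256 + 128 + 64 + 32 + 8 + 1, so 559^489 ≡ 335·321·384·546·290·559 ≡ 8 (mod 577)
550·8 = 4400 ≡ 361 (mod 577)
213 ≠ 361, so verification fails.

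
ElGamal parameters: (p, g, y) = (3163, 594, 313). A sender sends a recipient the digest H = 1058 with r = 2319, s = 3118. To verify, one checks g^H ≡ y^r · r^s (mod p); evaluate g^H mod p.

Squares mod 3163: 594^1≡594, 594^2≡1743, 594^4≡1569, 594^8≡947, 594^16≡1680, 594^32≡1004, 594^64≡2182, 594^128≡809, 594^256≡2903, 594^512≡1177, 594^1024≡3098
1058 = 1024 + 32 + 2, so 594^1058 ≡ 3098·1004·1743 ≡ 2789 (mod 3163)

2789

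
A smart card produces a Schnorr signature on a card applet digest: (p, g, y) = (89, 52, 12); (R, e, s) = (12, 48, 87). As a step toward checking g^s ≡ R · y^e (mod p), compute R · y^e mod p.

12^48 mod 89 = 1
R · y^e ≡ 12·1 = 12 ≡ 12 (mod 89)

12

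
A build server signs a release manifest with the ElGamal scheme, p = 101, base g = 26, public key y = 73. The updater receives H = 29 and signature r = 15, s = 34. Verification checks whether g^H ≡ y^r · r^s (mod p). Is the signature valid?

Left side g^H mod p:
26^2 = 676 ≡ 70
26^4 ≡ 70^2 = 4900 ≡ 52
26^8 ≡ 52^2 = 2704 ≡ 78
26^16 ≡ 78^2 = 6084 ≡ 24
29 = 16 + 8 + 4 + 1, so 26^29 ≡ 24·78·52·26 ≡ 86 (mod 101)
Right side y^r · r^s mod p:
73^2 = 5329 ≡ 77
73^4 ≡ 77^2 = 5929 ≡ 71
73^8 ≡ 71^2 = 5041 ≡ 92
15 = 8 + 4 + 2 + 1, so 73^15 ≡ 92·71·77·73 ≡ 44 (mod 101)
15^2 = 225 ≡ 23
15^4 ≡ 23^2 = 529 ≡ 24
15^8 ≡ 24^2 = 576 ≡ 71
15^16 ≡ 71^2 = 5041 ≡ 92
15^32 ≡ 92^2 = 8464 ≡ 81
34 = 32 + 2, so 15^34 ≡ 81·23 ≡ 45 (mod 101)
44·45 = 1980 ≡ 61 (mod 101)
86 ≠ 61, so verification fails.

invalid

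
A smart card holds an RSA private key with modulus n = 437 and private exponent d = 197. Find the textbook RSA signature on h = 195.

251

h^2 ≡ 195^2 = 38025 ≡ 6
h^4 ≡ 6^2 = 36
h^8 ≡ 36^2 = 1296 ≡ 422
h^16 ≡ 422^2 = 178084 ≡ 225
h^32 ≡ 225^2 = 50625 ≡ 370
h^64 ≡ 370^2 = 136900 ≡ 119
h^128 ≡ 119^2 = 14161 ≡ 177
197 = 128 + 64 + 4 + 1, so h^197 ≡ 177·119·36·195 ≡ 251 (mod 437)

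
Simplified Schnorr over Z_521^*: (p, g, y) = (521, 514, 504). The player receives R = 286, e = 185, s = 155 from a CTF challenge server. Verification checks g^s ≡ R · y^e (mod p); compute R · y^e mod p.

Squares mod 521: 504^1≡504, 504^2≡289, 504^4≡161, 504^8≡392, 504^16≡490, 504^32≡440, 504^64≡309, 504^128≡138
185 = 128 + 32 + 16 + 8 + 1, so 504^185 ≡ 138·440·490·392·504 ≡ 46 (mod 521)
R · y^e ≡ 286·46 = 13156 ≡ 131 (mod 521)

131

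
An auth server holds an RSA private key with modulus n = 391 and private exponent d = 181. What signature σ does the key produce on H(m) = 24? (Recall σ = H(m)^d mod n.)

300

(H(m))^2 ≡ 24^2 = 576 ≡ 185
(H(m))^4 ≡ 185^2 = 34225 ≡ 208
(H(m))^8 ≡ 208^2 = 43264 ≡ 254
(H(m))^16 ≡ 254^2 = 64516 ≡ 1
(H(m))^32 ≡ 1^2 = 1
(H(m))^64 ≡ 1^2 = 1
(H(m))^128 ≡ 1^2 = 1
181 = 128 + 32 + 16 + 4 + 1, so (H(m))^181 ≡ 1·1·1·208·24 ≡ 300 (mod 391)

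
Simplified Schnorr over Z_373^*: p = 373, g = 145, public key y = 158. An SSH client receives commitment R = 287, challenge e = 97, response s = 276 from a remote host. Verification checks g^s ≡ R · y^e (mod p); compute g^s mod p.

30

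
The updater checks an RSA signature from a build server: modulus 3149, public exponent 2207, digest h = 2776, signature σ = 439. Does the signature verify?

σ^2 ≡ 439^2 = 192721 ≡ 632
σ^4 ≡ 632^2 = 399424 ≡ 2650
σ^8 ≡ 2650^2 = 7022500 ≡ 230
σ^16 ≡ 230^2 = 52900 ≡ 2516
σ^32 ≡ 2516^2 = 6330256 ≡ 766
σ^64 ≡ 766^2 = 586756 ≡ 1042
σ^128 ≡ 1042^2 = 1085764 ≡ 2508
σ^256 ≡ 2508^2 = 6290064 ≡ 1511
σ^512 ≡ 1511^2 = 2283121 ≡ 96
σ^1024 ≡ 96^2 = 9216 ≡ 2918
σ^2048 ≡ 2918^2 = 8514724 ≡ 2977
2207 = 2048 + 128 + 16 + 8 + 4 + 2 + 1, so σ^2207 ≡ 2977·2508·2516·230·2650·632·439 ≡ 2776 (mod 3149)
Since 2776 equals the digest 2776, verification succeeds.

verifies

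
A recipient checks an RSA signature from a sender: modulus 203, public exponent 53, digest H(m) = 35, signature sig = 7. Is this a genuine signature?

forged

sig^2 ≡ 7^2 = 49
sig^4 ≡ 49^2 = 2401 ≡ 168
sig^8 ≡ 168^2 = 28224 ≡ 7
sig^16 ≡ 7^2 = 49
sig^32 ≡ 49^2 = 2401 ≡ 168
53 = 32 + 16 + 4 + 1, so sig^53 ≡ 168·49·168·7 ≡ 168 (mod 203)
sig^53 mod 203 = 168, but H(m) = 35.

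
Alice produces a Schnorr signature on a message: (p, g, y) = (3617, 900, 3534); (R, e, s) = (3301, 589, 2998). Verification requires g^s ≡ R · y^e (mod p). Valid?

g^s mod p:
900^2 = 810000 ≡ 3409
900^4 ≡ 3409^2 = 11621281 ≡ 3477
900^8 ≡ 3477^2 = 12089529 ≡ 1515
900^16 ≡ 1515^2 = 2295225 ≡ 2047
900^32 ≡ 2047^2 = 4190209 ≡ 1723
900^64 ≡ 1723^2 = 2968729 ≡ 2789
900^128 ≡ 2789^2 = 7778521 ≡ 1971
900^256 ≡ 1971^2 = 3884841 ≡ 183
900^512 ≡ 183^2 = 33489 ≡ 936
900^1024 ≡ 936^2 = 876096 ≡ 782
900^2048 ≡ 782^2 = 611524 ≡ 251
2998 = 2048 + 512 + 256 + 128 + 32 + 16 + 4 + 2, so 900^2998 ≡ 251·936·183·1971·1723·2047·3477·3409 ≡ 936 (mod 3617)
R · y^e mod p:
3534^2 = 12489156 ≡ 3272
3534^4 ≡ 3272^2 = 10705984 ≡ 3281
3534^8 ≡ 3281^2 = 10764961 ≡ 769
3534^16 ≡ 769^2 = 591361 ≡ 1790
3534^32 ≡ 1790^2 = 3204100 ≡ 3055
3534^64 ≡ 3055^2 = 9333025 ≡ 1165
3534^128 ≡ 1165^2 = 1357225 ≡ 850
3534^256 ≡ 850^2 = 722500 ≡ 2717
3534^512 ≡ 2717^2 = 7382089 ≡ 3409
589 = 512 + 64 + 8 + 4 + 1, so 3534^589 ≡ 3409·1165·769·3281·3534 ≡ 2050 (mod 3617)
3301·2050 = 6767050 ≡ 3260 (mod 3617)
936 ≠ 3260; the check fails.

no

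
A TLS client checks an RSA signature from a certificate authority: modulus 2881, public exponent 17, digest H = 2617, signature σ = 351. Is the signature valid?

valid

σ^2 ≡ 351^2 = 123201 ≡ 2199
σ^4 ≡ 2199^2 = 4835601 ≡ 1283
σ^8 ≡ 1283^2 = 1646089 ≡ 1038
σ^16 ≡ 1038^2 = 1077444 ≡ 2831
17 = 16 + 1, so σ^17 ≡ 2831·351 ≡ 2617 (mod 2881)
Since 2617 equals the digest 2617, verification succeeds.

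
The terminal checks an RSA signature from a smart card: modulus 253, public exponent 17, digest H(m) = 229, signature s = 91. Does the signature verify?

verifies

s^2 ≡ 91^2 = 8281 ≡ 185
s^4 ≡ 185^2 = 34225 ≡ 70
s^8 ≡ 70^2 = 4900 ≡ 93
s^16 ≡ 93^2 = 8649 ≡ 47
17 = 16 + 1, so s^17 ≡ 47·91 ≡ 229 (mod 253)
229 = H(m), so the signature checks out.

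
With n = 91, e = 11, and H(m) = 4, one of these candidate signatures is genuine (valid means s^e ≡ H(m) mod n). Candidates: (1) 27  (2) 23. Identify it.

2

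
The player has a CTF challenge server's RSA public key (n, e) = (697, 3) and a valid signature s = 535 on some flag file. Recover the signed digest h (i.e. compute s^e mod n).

Squares mod 697: s^1≡535, s^2≡455
3 = 2 + 1, so s^3 ≡ 455·535 ≡ 172 (mod 697)

172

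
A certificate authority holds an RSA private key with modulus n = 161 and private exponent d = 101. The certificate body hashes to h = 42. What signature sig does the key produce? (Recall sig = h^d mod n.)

h^101 mod 161 = 7

7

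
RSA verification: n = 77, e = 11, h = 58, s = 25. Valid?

Squares mod 77: s^1≡25, s^2≡9, s^4≡4, s^8≡16
11 = 8 + 2 + 1, so s^11 ≡ 16·9·25 ≡ 58 (mod 77)
Since 58 equals the digest 58, verification succeeds.

yes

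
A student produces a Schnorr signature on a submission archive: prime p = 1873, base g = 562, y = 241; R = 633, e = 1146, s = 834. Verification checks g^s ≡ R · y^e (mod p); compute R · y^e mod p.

241^2 = 58081 ≡ 18
241^4 ≡ 18^2 = 324
241^8 ≡ 324^2 = 104976 ≡ 88
241^16 ≡ 88^2 = 7744 ≡ 252
241^32 ≡ 252^2 = 63504 ≡ 1695
241^64 ≡ 1695^2 = 2873025 ≡ 1716
241^128 ≡ 1716^2 = 2944656 ≡ 300
241^256 ≡ 300^2 = 90000 ≡ 96
241^512 ≡ 96^2 = 9216 ≡ 1724
241^1024 ≡ 1724^2 = 2972176 ≡ 1598
1146 = 1024 + 64 + 32 + 16 + 8 + 2, so 241^1146 ≡ 1598·1716·1695·252·88·18 ≡ 1855 (mod 1873)
R · y^e ≡ 633·1855 = 1174215 ≡ 1717 (mod 1873)

1717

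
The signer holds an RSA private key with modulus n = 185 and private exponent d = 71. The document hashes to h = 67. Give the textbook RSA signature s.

58

h^2 ≡ 67^2 = 4489 ≡ 49
h^4 ≡ 49^2 = 2401 ≡ 181
h^8 ≡ 181^2 = 32761 ≡ 16
h^16 ≡ 16^2 = 256 ≡ 71
h^32 ≡ 71^2 = 5041 ≡ 46
h^64 ≡ 46^2 = 2116 ≡ 81
71 = 64 + 4 + 2 + 1, so h^71 ≡ 81·181·49·67 ≡ 58 (mod 185)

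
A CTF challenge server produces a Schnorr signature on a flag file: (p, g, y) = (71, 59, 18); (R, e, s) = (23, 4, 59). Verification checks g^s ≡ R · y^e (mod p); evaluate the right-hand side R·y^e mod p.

22

18^2 = 324 ≡ 40
18^4 ≡ 40^2 = 1600 ≡ 38
R · y^e ≡ 23·38 = 874 ≡ 22 (mod 71)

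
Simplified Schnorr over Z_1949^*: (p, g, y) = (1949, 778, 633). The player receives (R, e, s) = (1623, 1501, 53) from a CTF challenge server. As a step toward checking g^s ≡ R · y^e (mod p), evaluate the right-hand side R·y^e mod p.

731

Squares mod 1949: 633^1≡633, 633^2≡1144, 633^4≡957, 633^8≡1768, 633^16≡1577, 633^32≡5, 633^64≡25, 633^128≡625, 633^256≡825, 633^512≡424, 633^1024≡468
1501 = 1024 + 256 + 128 + 64 + 16 + 8 + 4 + 1, so 633^1501 ≡ 468·825·625·25·1577·1768·957·633 ≡ 1044 (mod 1949)
R · y^e ≡ 1623·1044 = 1694412 ≡ 731 (mod 1949)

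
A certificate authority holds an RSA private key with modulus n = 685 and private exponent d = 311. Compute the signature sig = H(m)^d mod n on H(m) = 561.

656

(H(m))^2 ≡ 561^2 = 314721 ≡ 306
(H(m))^4 ≡ 306^2 = 93636 ≡ 476
(H(m))^8 ≡ 476^2 = 226576 ≡ 526
(H(m))^16 ≡ 526^2 = 276676 ≡ 621
(H(m))^32 ≡ 621^2 = 385641 ≡ 671
(H(m))^64 ≡ 671^2 = 450241 ≡ 196
(H(m))^128 ≡ 196^2 = 38416 ≡ 56
(H(m))^256 ≡ 56^2 = 3136 ≡ 396
311 = 256 + 32 + 16 + 4 + 2 + 1, so (H(m))^311 ≡ 396·671·621·476·306·561 ≡ 656 (mod 685)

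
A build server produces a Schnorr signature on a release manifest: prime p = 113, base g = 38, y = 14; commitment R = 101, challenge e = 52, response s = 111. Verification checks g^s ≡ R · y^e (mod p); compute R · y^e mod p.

14^2 = 196 ≡ 83
14^4 ≡ 83^2 = 6889 ≡ 109
14^8 ≡ 109^2 = 11881 ≡ 16
14^16 ≡ 16^2 = 256 ≡ 30
14^32 ≡ 30^2 = 900 ≡ 109
52 = 32 + 16 + 4, so 14^52 ≡ 109·30·109 ≡ 28 (mod 113)
R · y^e ≡ 101·28 = 2828 ≡ 3 (mod 113)

3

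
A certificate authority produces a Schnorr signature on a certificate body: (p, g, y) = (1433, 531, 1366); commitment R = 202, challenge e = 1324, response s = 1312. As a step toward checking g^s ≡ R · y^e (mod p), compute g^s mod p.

Squares mod 1433: 531^1≡531, 531^2≡1093, 531^4≡960, 531^8≡181, 531^16≡1235, 531^32≡513, 531^64≡930, 531^128≡801, 531^256≡1050, 531^512≡523, 531^1024≡1259
1312 = 1024 + 256 + 32, so 531^1312 ≡ 1259·1050·513 ≡ 265 (mod 1433)

265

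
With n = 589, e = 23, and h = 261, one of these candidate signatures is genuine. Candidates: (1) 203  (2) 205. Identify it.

Candidate 1: 203^2 = 41209 ≡ 568; 203^4 ≡ 568^2 = 322624 ≡ 441; 203^8 ≡ 441^2 = 194481 ≡ 111; 203^16 ≡ 111^2 = 12321 ≡ 541; 23 = 16 + 4 + 2 + 1, so 203^23 ≡ 541·441·568·203 ≡ 261 (mod 589)
  → matches h = 261
Candidate 2: 205^2 = 42025 ≡ 206; 205^4 ≡ 206^2 = 42436 ≡ 28; 205^8 ≡ 28^2 = 784 ≡ 195; 205^16 ≡ 195^2 = 38025 ≡ 329; 23 = 16 + 4 + 2 + 1, so 205^23 ≡ 329·28·206·205 ≡ 40 (mod 589)

1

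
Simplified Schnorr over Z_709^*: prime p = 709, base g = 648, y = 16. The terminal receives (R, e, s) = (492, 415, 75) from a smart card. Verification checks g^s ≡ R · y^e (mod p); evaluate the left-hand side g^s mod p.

648^2 = 419904 ≡ 176
648^4 ≡ 176^2 = 30976 ≡ 489
648^8 ≡ 489^2 = 239121 ≡ 188
648^16 ≡ 188^2 = 35344 ≡ 603
648^32 ≡ 603^2 = 363609 ≡ 601
648^64 ≡ 601^2 = 361201 ≡ 320
75 = 64 + 8 + 2 + 1, so 648^75 ≡ 320·188·176·648 ≡ 679 (mod 709)

679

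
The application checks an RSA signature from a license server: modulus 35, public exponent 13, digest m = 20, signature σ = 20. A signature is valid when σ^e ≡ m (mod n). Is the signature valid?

valid

σ^2 ≡ 20^2 = 400 ≡ 15
σ^4 ≡ 15^2 = 225 ≡ 15
σ^8 ≡ 15^2 = 225 ≡ 15
13 = 8 + 4 + 1, so σ^13 ≡ 15·15·20 ≡ 20 (mod 35)
σ^13 mod 35 = 20 matches m.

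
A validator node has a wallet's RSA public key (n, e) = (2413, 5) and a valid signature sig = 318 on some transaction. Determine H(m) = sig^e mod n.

sig^2 ≡ 318^2 = 101124 ≡ 2191
sig^4 ≡ 2191^2 = 4800481 ≡ 1024
5 = 4 + 1, so sig^5 ≡ 1024·318 ≡ 2290 (mod 2413)

2290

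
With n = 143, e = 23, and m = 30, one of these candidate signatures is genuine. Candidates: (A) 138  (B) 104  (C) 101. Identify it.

Candidate A: Squares mod 143: 138^1≡138, 138^2≡25, 138^4≡53, 138^8≡92, 138^16≡27; 23 = 16 + 4 + 2 + 1, so 138^23 ≡ 27·53·25·138 ≡ 18 (mod 143)
Candidate B: Squares mod 143: 104^1≡104, 104^2≡91, 104^4≡130, 104^8≡26, 104^16≡104; 23 = 16 + 4 + 2 + 1, so 104^23 ≡ 104·130·91·104 ≡ 26 (mod 143)
Candidate C: Squares mod 143: 101^1≡101, 101^2≡48, 101^4≡16, 101^8≡113, 101^16≡42; 23 = 16 + 4 + 2 + 1, so 101^23 ≡ 42·16·48·101 ≡ 30 (mod 143)
  → matches m = 30

C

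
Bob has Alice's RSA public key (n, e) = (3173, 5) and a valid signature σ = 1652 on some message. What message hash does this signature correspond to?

37

Squares mod 3173: σ^1≡1652, σ^2≡324, σ^4≡267
5 = 4 + 1, so σ^5 ≡ 267·1652 ≡ 37 (mod 3173)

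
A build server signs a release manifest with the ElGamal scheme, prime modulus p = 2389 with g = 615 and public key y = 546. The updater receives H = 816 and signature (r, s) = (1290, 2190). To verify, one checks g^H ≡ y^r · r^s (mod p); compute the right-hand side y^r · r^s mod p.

2208

Squares mod 2389: 546^1≡546, 546^2≡1880, 546^4≡1069, 546^8≡819, 546^16≡1841, 546^32≡1679, 546^64≡21, 546^128≡441, 546^256≡972, 546^512≡1129, 546^1024≡1304
1290 = 1024 + 256 + 8 + 2, so 546^1290 ≡ 1304·972·819·1880 ≡ 576 (mod 2389)
Squares mod 2389: 1290^1≡1290, 1290^2≡1356, 1290^4≡1595, 1290^8≡2129, 1290^16≡708, 1290^32≡1963, 1290^64≡2301, 1290^128≡577, 1290^256≡858, 1290^512≡352, 1290^1024≡2065, 1290^2048≡2249
2190 = 2048 + 128 + 8 + 4 + 2, so 1290^2190 ≡ 2249·577·2129·1595·1356 ≡ 402 (mod 2389)
y^r · r^s ≡ 576·402 = 231552 ≡ 2208 (mod 2389)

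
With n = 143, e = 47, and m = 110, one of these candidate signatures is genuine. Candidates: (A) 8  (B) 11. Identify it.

B

Candidate A: 8^2 = 64; 8^4 ≡ 64^2 = 4096 ≡ 92; 8^8 ≡ 92^2 = 8464 ≡ 27; 8^16 ≡ 27^2 = 729 ≡ 14; 8^32 ≡ 14^2 = 196 ≡ 53; 47 = 32 + 8 + 4 + 2 + 1, so 8^47 ≡ 53·27·92·64·8 ≡ 57 (mod 143)
Candidate B: 11^2 = 121; 11^4 ≡ 121^2 = 14641 ≡ 55; 11^8 ≡ 55^2 = 3025 ≡ 22; 11^16 ≡ 22^2 = 484 ≡ 55; 11^32 ≡ 55^2 = 3025 ≡ 22; 47 = 32 + 8 + 4 + 2 + 1, so 11^47 ≡ 22·22·55·121·11 ≡ 110 (mod 143)
  → matches m = 110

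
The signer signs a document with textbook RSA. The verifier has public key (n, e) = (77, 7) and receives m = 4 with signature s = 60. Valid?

no

s^2 ≡ 60^2 = 3600 ≡ 58
s^4 ≡ 58^2 = 3364 ≡ 53
7 = 4 + 2 + 1, so s^7 ≡ 53·58·60 ≡ 25 (mod 77)
25 ≠ 4, so verification fails.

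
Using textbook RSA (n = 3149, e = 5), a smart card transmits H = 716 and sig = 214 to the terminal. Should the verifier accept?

sig^5 mod 3149 = 716
sig^5 mod 3149 = 716 matches H.

accept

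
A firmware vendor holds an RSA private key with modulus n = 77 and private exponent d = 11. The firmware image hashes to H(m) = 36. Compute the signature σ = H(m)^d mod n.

36

(H(m))^11 mod 77 = 36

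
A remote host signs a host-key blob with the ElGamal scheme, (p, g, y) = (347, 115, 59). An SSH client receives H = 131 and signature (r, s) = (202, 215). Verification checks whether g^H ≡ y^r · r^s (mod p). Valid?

yes

Left side g^H mod p:
115^2 = 13225 ≡ 39
115^4 ≡ 39^2 = 1521 ≡ 133
115^8 ≡ 133^2 = 17689 ≡ 339
115^16 ≡ 339^2 = 114921 ≡ 64
115^32 ≡ 64^2 = 4096 ≡ 279
115^64 ≡ 279^2 = 77841 ≡ 113
115^128 ≡ 113^2 = 12769 ≡ 277
131 = 128 + 2 + 1, so 115^131 ≡ 277·39·115 ≡ 85 (mod 347)
Right side y^r · r^s mod p:
59^2 = 3481 ≡ 11
59^4 ≡ 11^2 = 121
59^8 ≡ 121^2 = 14641 ≡ 67
59^16 ≡ 67^2 = 4489 ≡ 325
59^32 ≡ 325^2 = 105625 ≡ 137
59^64 ≡ 137^2 = 18769 ≡ 31
59^128 ≡ 31^2 = 961 ≡ 267
202 = 128 + 64 + 8 + 2, so 59^202 ≡ 267·31·67·11 ≡ 236 (mod 347)
202^2 = 40804 ≡ 205
202^4 ≡ 205^2 = 42025 ≡ 38
202^8 ≡ 38^2 = 1444 ≡ 56
202^16 ≡ 56^2 = 3136 ≡ 13
202^32 ≡ 13^2 = 169
202^64 ≡ 169^2 = 28561 ≡ 107
202^128 ≡ 107^2 = 11449 ≡ 345
215 = 128 + 64 + 16 + 4 + 2 + 1, so 202^215 ≡ 345·107·13·38·205·202 ≡ 43 (mod 347)
236·43 = 10148 ≡ 85 (mod 347)
85 ≡ 85 (mod 347), so the signature is genuine.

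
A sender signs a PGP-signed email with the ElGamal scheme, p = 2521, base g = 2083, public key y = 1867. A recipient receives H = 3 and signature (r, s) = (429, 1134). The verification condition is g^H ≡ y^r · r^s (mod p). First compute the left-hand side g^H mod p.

2083^2 = 4338889 ≡ 248
3 = 2 + 1, so 2083^3 ≡ 248·2083 ≡ 2300 (mod 2521)

2300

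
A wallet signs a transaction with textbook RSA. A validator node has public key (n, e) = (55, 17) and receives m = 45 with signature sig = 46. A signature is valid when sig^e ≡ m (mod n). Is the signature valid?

invalid

sig^2 ≡ 46^2 = 2116 ≡ 26
sig^4 ≡ 26^2 = 676 ≡ 16
sig^8 ≡ 16^2 = 256 ≡ 36
sig^16 ≡ 36^2 = 1296 ≡ 31
17 = 16 + 1, so sig^17 ≡ 31·46 ≡ 51 (mod 55)
The recovered value 51 does not match the digest 45.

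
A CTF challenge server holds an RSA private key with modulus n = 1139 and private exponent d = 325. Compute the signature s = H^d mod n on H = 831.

512

H^325 mod 1139 = 512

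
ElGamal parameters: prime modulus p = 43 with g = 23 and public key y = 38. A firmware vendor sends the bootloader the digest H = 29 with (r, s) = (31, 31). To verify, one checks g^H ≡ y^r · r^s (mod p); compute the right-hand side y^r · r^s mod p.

9

38^2 = 1444 ≡ 25
38^4 ≡ 25^2 = 625 ≡ 23
38^8 ≡ 23^2 = 529 ≡ 13
38^16 ≡ 13^2 = 169 ≡ 40
31 = 16 + 8 + 4 + 2 + 1, so 38^31 ≡ 40·13·23·25·38 ≡ 24 (mod 43)
31^2 = 961 ≡ 15
31^4 ≡ 15^2 = 225 ≡ 10
31^8 ≡ 10^2 = 100 ≡ 14
31^16 ≡ 14^2 = 196 ≡ 24
31 = 16 + 8 + 4 + 2 + 1, so 31^31 ≡ 24·14·10·15·31 ≡ 38 (mod 43)
y^r · r^s ≡ 24·38 = 912 ≡ 9 (mod 43)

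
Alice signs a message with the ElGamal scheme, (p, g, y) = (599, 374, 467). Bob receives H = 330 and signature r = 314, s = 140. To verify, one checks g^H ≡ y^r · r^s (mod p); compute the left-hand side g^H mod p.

374^2 = 139876 ≡ 309
374^4 ≡ 309^2 = 95481 ≡ 240
374^8 ≡ 240^2 = 57600 ≡ 96
374^16 ≡ 96^2 = 9216 ≡ 231
374^32 ≡ 231^2 = 53361 ≡ 50
374^64 ≡ 50^2 = 2500 ≡ 104
374^128 ≡ 104^2 = 10816 ≡ 34
374^256 ≡ 34^2 = 1156 ≡ 557
330 = 256 + 64 + 8 + 2, so 374^330 ≡ 557·104·96·309 ≡ 333 (mod 599)

333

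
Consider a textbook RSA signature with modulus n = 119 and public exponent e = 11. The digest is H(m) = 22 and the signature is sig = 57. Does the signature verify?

sig^2 ≡ 57^2 = 3249 ≡ 36
sig^4 ≡ 36^2 = 1296 ≡ 106
sig^8 ≡ 106^2 = 11236 ≡ 50
11 = 8 + 2 + 1, so sig^11 ≡ 50·36·57 ≡ 22 (mod 119)
Since 22 equals the digest 22, verification succeeds.

verifies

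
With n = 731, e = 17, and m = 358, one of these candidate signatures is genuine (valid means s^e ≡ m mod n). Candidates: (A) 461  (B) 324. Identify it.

B

Candidate A: 461^2 = 212521 ≡ 531; 461^4 ≡ 531^2 = 281961 ≡ 526; 461^8 ≡ 526^2 = 276676 ≡ 358; 461^16 ≡ 358^2 = 128164 ≡ 239; 17 = 16 + 1, so 461^17 ≡ 239·461 ≡ 529 (mod 731)
Candidate B: 324^2 = 104976 ≡ 443; 324^4 ≡ 443^2 = 196249 ≡ 341; 324^8 ≡ 341^2 = 116281 ≡ 52; 324^16 ≡ 52^2 = 2704 ≡ 511; 17 = 16 + 1, so 324^17 ≡ 511·324 ≡ 358 (mod 731)
  → matches m = 358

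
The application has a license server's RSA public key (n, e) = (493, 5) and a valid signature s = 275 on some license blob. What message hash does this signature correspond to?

396

s^2 ≡ 275^2 = 75625 ≡ 196
s^4 ≡ 196^2 = 38416 ≡ 455
5 = 4 + 1, so s^5 ≡ 455·275 ≡ 396 (mod 493)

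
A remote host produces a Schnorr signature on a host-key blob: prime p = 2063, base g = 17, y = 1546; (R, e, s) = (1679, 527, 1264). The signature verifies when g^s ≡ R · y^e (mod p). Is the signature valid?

invalid

g^s mod p:
Squares mod 2063: 17^1≡17, 17^2≡289, 17^4≡1001, 17^8≡1446, 17^16≡1097, 17^32≡680, 17^64≡288, 17^128≡424, 17^256≡295, 17^512≡379, 17^1024≡1294
1264 = 1024 + 128 + 64 + 32 + 16, so 17^1264 ≡ 1294·424·288·680·1097 ≡ 1198 (mod 2063)
R · y^e mod p:
Squares mod 2063: 1546^1≡1546, 1546^2≡1162, 1546^4≡1042, 1546^8≡626, 1546^16≡1969, 1546^32≡584, 1546^64≡661, 1546^128≡1628, 1546^256≡1492, 1546^512≡87
527 = 512 + 8 + 4 + 2 + 1, so 1546^527 ≡ 87·626·1042·1162·1546 ≡ 766 (mod 2063)
1679·766 = 1286114 ≡ 865 (mod 2063)
1198 ≠ 865; the check fails.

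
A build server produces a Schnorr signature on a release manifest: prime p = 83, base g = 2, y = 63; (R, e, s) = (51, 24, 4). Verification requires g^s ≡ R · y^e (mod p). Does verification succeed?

passes

g^s mod p:
Squares mod 83: 2^1≡2, 2^2≡4, 2^4≡16
2^4 ≡ 16 (mod 83)
R · y^e mod p:
Squares mod 83: 63^1≡63, 63^2≡68, 63^4≡59, 63^8≡78, 63^16≡25
24 = 16 + 8, so 63^24 ≡ 25·78 ≡ 41 (mod 83)
51·41 = 2091 ≡ 16 (mod 83)
16 ≡ 16 (mod 83); signature holds.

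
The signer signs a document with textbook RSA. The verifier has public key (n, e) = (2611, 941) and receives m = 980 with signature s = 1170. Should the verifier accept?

reject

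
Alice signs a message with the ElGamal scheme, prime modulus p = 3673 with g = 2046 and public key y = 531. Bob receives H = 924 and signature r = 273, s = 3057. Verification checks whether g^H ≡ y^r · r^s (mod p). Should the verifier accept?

Left side g^H mod p:
2046^2 = 4186116 ≡ 2569
2046^4 ≡ 2569^2 = 6599761 ≡ 3053
2046^8 ≡ 3053^2 = 9320809 ≡ 2408
2046^16 ≡ 2408^2 = 5798464 ≡ 2470
2046^32 ≡ 2470^2 = 6100900 ≡ 47
2046^64 ≡ 47^2 = 2209
2046^128 ≡ 2209^2 = 4879681 ≡ 1937
2046^256 ≡ 1937^2 = 3751969 ≡ 1836
2046^512 ≡ 1836^2 = 3370896 ≡ 2755
924 = 512 + 256 + 128 + 16 + 8 + 4, so 2046^924 ≡ 2755·1836·1937·2470·2408·3053 ≡ 2371 (mod 3673)
Right side y^r · r^s mod p:
531^2 = 281961 ≡ 2813
531^4 ≡ 2813^2 = 7912969 ≡ 1327
531^8 ≡ 1327^2 = 1760929 ≡ 1562
531^16 ≡ 1562^2 = 2439844 ≡ 972
531^32 ≡ 972^2 = 944784 ≡ 823
531^64 ≡ 823^2 = 677329 ≡ 1497
531^128 ≡ 1497^2 = 2241009 ≡ 479
531^256 ≡ 479^2 = 229441 ≡ 1715
273 = 256 + 16 + 1, so 531^273 ≡ 1715·972·531 ≡ 2764 (mod 3673)
273^2 = 74529 ≡ 1069
273^4 ≡ 1069^2 = 1142761 ≡ 458
273^8 ≡ 458^2 = 209764 ≡ 403
273^16 ≡ 403^2 = 162409 ≡ 797
273^32 ≡ 797^2 = 635209 ≡ 3453
273^64 ≡ 3453^2 = 11923209 ≡ 651
273^128 ≡ 651^2 = 423801 ≡ 1406
273^256 ≡ 1406^2 = 1976836 ≡ 762
273^512 ≡ 762^2 = 580644 ≡ 310
273^1024 ≡ 310^2 = 96100 ≡ 602
273^2048 ≡ 602^2 = 362404 ≡ 2450
3057 = 2048 + 512 + 256 + 128 + 64 + 32 + 16 + 1, so 273^3057 ≡ 2450·310·762·1406·651·3453·797·273 ≡ 1063 (mod 3673)
2764·1063 = 2938132 ≡ 3405 (mod 3673)
2371 ≠ 3405, so verification fails.

reject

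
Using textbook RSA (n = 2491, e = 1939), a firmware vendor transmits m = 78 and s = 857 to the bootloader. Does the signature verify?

verifies

s^2 ≡ 857^2 = 734449 ≡ 2095
s^4 ≡ 2095^2 = 4389025 ≡ 2374
s^8 ≡ 2374^2 = 5635876 ≡ 1234
s^16 ≡ 1234^2 = 1522756 ≡ 755
s^32 ≡ 755^2 = 570025 ≡ 2077
s^64 ≡ 2077^2 = 4313929 ≡ 2008
s^128 ≡ 2008^2 = 4032064 ≡ 1626
s^256 ≡ 1626^2 = 2643876 ≡ 925
s^512 ≡ 925^2 = 855625 ≡ 1212
s^1024 ≡ 1212^2 = 1468944 ≡ 1745
1939 = 1024 + 512 + 256 + 128 + 16 + 2 + 1, so s^1939 ≡ 1745·1212·925·1626·755·2095·857 ≡ 78 (mod 2491)
78 = m, so the signature checks out.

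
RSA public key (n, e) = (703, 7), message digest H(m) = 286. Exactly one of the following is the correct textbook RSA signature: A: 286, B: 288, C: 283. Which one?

A

Candidate A: Squares mod 703: 286^1≡286, 286^2≡248, 286^4≡343; 7 = 4 + 2 + 1, so 286^7 ≡ 343·248·286 ≡ 286 (mod 703)
  → matches H(m) = 286
Candidate B: Squares mod 703: 288^1≡288, 288^2≡693, 288^4≡100; 7 = 4 + 2 + 1, so 288^7 ≡ 100·693·288 ≡ 230 (mod 703)
Candidate C: Squares mod 703: 283^1≡283, 283^2≡650, 283^4≡700; 7 = 4 + 2 + 1, so 283^7 ≡ 700·650·283 ≡ 5 (mod 703)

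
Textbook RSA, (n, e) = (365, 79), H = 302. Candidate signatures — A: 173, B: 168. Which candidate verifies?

B

Candidate A: Squares mod 365: 173^1≡173, 173^2≡364, 173^4≡1, 173^8≡1, 173^16≡1, 173^32≡1, 173^64≡1; 79 = 64 + 8 + 4 + 2 + 1, so 173^79 ≡ 1·1·1·364·173 ≡ 192 (mod 365)
Candidate B: Squares mod 365: 168^1≡168, 168^2≡119, 168^4≡291, 168^8≡1, 168^16≡1, 168^32≡1, 168^64≡1; 79 = 64 + 8 + 4 + 2 + 1, so 168^79 ≡ 1·1·291·119·168 ≡ 302 (mod 365)
  → matches H = 302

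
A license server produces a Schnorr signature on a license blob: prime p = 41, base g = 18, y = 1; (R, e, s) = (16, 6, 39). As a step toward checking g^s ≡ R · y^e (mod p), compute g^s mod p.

18^2 = 324 ≡ 37
18^4 ≡ 37^2 = 1369 ≡ 16
18^8 ≡ 16^2 = 256 ≡ 10
18^16 ≡ 10^2 = 100 ≡ 18
18^32 ≡ 18^2 = 324 ≡ 37
39 = 32 + 4 + 2 + 1, so 18^39 ≡ 37·16·37·18 ≡ 16 (mod 41)

16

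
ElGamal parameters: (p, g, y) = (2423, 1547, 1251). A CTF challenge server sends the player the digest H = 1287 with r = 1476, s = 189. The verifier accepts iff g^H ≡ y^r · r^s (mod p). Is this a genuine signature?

forged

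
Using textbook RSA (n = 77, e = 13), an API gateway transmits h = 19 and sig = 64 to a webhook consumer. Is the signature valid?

sig^2 ≡ 64^2 = 4096 ≡ 15
sig^4 ≡ 15^2 = 225 ≡ 71
sig^8 ≡ 71^2 = 5041 ≡ 36
13 = 8 + 4 + 1, so sig^13 ≡ 36·71·64 ≡ 36 (mod 77)
sig^13 mod 77 = 36, but h = 19.

invalid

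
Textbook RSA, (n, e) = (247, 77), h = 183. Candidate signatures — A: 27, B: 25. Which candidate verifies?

A

Candidate A: 27^77 mod 247 = 183
  → matches h = 183
Candidate B: 25^77 mod 247 = 233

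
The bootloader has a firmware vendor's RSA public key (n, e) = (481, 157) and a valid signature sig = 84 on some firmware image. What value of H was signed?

84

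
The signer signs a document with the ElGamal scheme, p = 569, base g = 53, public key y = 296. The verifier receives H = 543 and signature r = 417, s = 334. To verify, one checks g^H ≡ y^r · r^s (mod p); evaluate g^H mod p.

53^543 mod 569 = 155

155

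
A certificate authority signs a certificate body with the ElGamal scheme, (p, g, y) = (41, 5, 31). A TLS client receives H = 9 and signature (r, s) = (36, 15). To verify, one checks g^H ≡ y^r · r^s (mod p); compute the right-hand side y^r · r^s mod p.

8

31^2 = 961 ≡ 18
31^4 ≡ 18^2 = 324 ≡ 37
31^8 ≡ 37^2 = 1369 ≡ 16
31^16 ≡ 16^2 = 256 ≡ 10
31^32 ≡ 10^2 = 100 ≡ 18
36 = 32 + 4, so 31^36 ≡ 18·37 ≡ 10 (mod 41)
36^2 = 1296 ≡ 25
36^4 ≡ 25^2 = 625 ≡ 10
36^8 ≡ 10^2 = 100 ≡ 18
15 = 8 + 4 + 2 + 1, so 36^15 ≡ 18·10·25·36 ≡ 9 (mod 41)
y^r · r^s ≡ 10·9 = 90 ≡ 8 (mod 41)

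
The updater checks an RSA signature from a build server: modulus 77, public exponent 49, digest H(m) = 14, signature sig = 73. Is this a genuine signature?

forged

Squares mod 77: sig^1≡73, sig^2≡16, sig^4≡25, sig^8≡9, sig^16≡4, sig^32≡16
49 = 32 + 16 + 1, so sig^49 ≡ 16·4·73 ≡ 52 (mod 77)
52 ≠ 14, so verification fails.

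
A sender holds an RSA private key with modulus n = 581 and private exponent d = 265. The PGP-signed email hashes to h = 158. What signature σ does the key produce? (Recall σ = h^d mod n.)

Squares mod 581: h^1≡158, h^2≡562, h^4≡361, h^8≡177, h^16≡536, h^32≡282, h^64≡508, h^128≡100, h^256≡123
265 = 256 + 8 + 1, so h^265 ≡ 123·177·158 ≡ 298 (mod 581)

298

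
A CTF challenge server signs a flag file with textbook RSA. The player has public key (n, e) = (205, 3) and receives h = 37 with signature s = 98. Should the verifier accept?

accept

s^2 ≡ 98^2 = 9604 ≡ 174
3 = 2 + 1, so s^3 ≡ 174·98 ≡ 37 (mod 205)
37 = h, so the signature checks out.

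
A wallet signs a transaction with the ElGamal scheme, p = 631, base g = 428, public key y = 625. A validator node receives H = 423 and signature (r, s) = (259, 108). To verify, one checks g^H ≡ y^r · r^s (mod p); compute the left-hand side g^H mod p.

428^423 mod 631 = 371

371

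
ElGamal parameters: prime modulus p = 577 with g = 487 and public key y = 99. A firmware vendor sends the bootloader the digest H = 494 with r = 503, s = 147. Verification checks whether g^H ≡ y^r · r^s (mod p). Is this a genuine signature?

Left side g^H mod p:
487^494 mod 577 = 176
Right side y^r · r^s mod p:
99^503 mod 577 = 297
503^147 mod 577 = 41
297·41 = 12177 ≡ 60 (mod 577)
176 ≠ 60, so verification fails.

forged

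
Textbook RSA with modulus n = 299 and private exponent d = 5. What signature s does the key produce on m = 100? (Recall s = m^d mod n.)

16

m^5 mod 299 = 16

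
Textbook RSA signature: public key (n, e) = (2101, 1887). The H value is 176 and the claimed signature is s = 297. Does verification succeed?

s^2 ≡ 297^2 = 88209 ≡ 2068
s^4 ≡ 2068^2 = 4276624 ≡ 1089
s^8 ≡ 1089^2 = 1185921 ≡ 957
s^16 ≡ 957^2 = 915849 ≡ 1914
s^32 ≡ 1914^2 = 3663396 ≡ 1353
s^64 ≡ 1353^2 = 1830609 ≡ 638
s^128 ≡ 638^2 = 407044 ≡ 1551
s^256 ≡ 1551^2 = 2405601 ≡ 2057
s^512 ≡ 2057^2 = 4231249 ≡ 1936
s^1024 ≡ 1936^2 = 3748096 ≡ 2013
1887 = 1024 + 512 + 256 + 64 + 16 + 8 + 4 + 2 + 1, so s^1887 ≡ 2013·1936·2057·638·1914·957·1089·2068·297 ≡ 176 (mod 2101)
176 = H, so the signature checks out.

passes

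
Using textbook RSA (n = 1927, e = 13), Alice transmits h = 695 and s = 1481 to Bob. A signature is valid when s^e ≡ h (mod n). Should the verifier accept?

accept

Squares mod 1927: s^1≡1481, s^2≡435, s^4≡379, s^8≡1043
13 = 8 + 4 + 1, so s^13 ≡ 1043·379·1481 ≡ 695 (mod 1927)
s^13 mod 1927 = 695 matches h.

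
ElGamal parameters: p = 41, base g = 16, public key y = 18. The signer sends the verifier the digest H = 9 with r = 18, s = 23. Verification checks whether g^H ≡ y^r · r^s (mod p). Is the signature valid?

valid

Left side g^H mod p:
16^2 = 256 ≡ 10
16^4 ≡ 10^2 = 100 ≡ 18
16^8 ≡ 18^2 = 324 ≡ 37
9 = 8 + 1, so 16^9 ≡ 37·16 ≡ 18 (mod 41)
Right side y^r · r^s mod p:
18^2 = 324 ≡ 37
18^4 ≡ 37^2 = 1369 ≡ 16
18^8 ≡ 16^2 = 256 ≡ 10
18^16 ≡ 10^2 = 100 ≡ 18
18 = 16 + 2, so 18^18 ≡ 18·37 ≡ 10 (mod 41)
18^2 = 324 ≡ 37
18^4 ≡ 37^2 = 1369 ≡ 16
18^8 ≡ 16^2 = 256 ≡ 10
18^16 ≡ 10^2 = 100 ≡ 18
23 = 16 + 4 + 2 + 1, so 18^23 ≡ 18·16·37·18 ≡ 10 (mod 41)
10·10 = 100 ≡ 18 (mod 41)
18 ≡ 18 (mod 41), so the signature is genuine.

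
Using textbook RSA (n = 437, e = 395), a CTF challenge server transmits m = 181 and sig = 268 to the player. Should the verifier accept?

accept

Squares mod 437: sig^1≡268, sig^2≡156, sig^4≡301, sig^8≡142, sig^16≡62, sig^32≡348, sig^64≡55, sig^128≡403, sig^256≡282
395 = 256 + 128 + 8 + 2 + 1, so sig^395 ≡ 282·403·142·156·268 ≡ 181 (mod 437)
sig^395 mod 437 = 181 matches m.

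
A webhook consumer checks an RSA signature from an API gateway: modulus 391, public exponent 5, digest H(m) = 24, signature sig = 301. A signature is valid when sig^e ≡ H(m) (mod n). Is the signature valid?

invalid

sig^2 ≡ 301^2 = 90601 ≡ 280
sig^4 ≡ 280^2 = 78400 ≡ 200
5 = 4 + 1, so sig^5 ≡ 200·301 ≡ 377 (mod 391)
377 ≠ 24, so verification fails.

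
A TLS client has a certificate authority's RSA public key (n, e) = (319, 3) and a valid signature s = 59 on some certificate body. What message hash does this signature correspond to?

s^3 mod 319 = 262

262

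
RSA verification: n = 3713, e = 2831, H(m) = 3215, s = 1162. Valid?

no

Squares mod 3713: s^1≡1162, s^2≡2425, s^4≡2946, s^8≡1635, s^16≡3578, s^32≡3373, s^64≡497, s^128≡1951, s^256≡576, s^512≡1319, s^1024≡2077, s^2048≡3136
2831 = 2048 + 512 + 256 + 8 + 4 + 2 + 1, so s^2831 ≡ 3136·1319·576·1635·2946·2425·1162 ≡ 498 (mod 3713)
s^2831 mod 3713 = 498, but H(m) = 3215.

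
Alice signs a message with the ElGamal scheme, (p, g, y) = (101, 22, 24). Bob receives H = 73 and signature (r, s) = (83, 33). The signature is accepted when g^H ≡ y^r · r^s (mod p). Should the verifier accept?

Left side g^H mod p:
Squares mod 101: 22^1≡22, 22^2≡80, 22^4≡37, 22^8≡56, 22^16≡5, 22^32≡25, 22^64≡19
73 = 64 + 8 + 1, so 22^73 ≡ 19·56·22 ≡ 77 (mod 101)
Right side y^r · r^s mod p:
Squares mod 101: 24^1≡24, 24^2≡71, 24^4≡92, 24^8≡81, 24^16≡97, 24^32≡16, 24^64≡54
83 = 64 + 16 + 2 + 1, so 24^83 ≡ 54·97·71·24 ≡ 81 (mod 101)
Squares mod 101: 83^1≡83, 83^2≡21, 83^4≡37, 83^8≡56, 83^16≡5, 83^32≡25
33 = 32 + 1, so 83^33 ≡ 25·83 ≡ 55 (mod 101)
81·55 = 4455 ≡ 11 (mod 101)
77 ≠ 11, so verification fails.

reject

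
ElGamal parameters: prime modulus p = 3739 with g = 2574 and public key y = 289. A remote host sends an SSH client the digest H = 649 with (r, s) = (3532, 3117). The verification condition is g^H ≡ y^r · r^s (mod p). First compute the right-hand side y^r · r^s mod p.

21

289^2 = 83521 ≡ 1263
289^4 ≡ 1263^2 = 1595169 ≡ 2355
289^8 ≡ 2355^2 = 5546025 ≡ 1088
289^16 ≡ 1088^2 = 1183744 ≡ 2220
289^32 ≡ 2220^2 = 4928400 ≡ 398
289^64 ≡ 398^2 = 158404 ≡ 1366
289^128 ≡ 1366^2 = 1865956 ≡ 195
289^256 ≡ 195^2 = 38025 ≡ 635
289^512 ≡ 635^2 = 403225 ≡ 3152
289^1024 ≡ 3152^2 = 9935104 ≡ 581
289^2048 ≡ 581^2 = 337561 ≡ 1051
3532 = 2048 + 1024 + 256 + 128 + 64 + 8 + 4, so 289^3532 ≡ 1051·581·635·195·1366·1088·2355 ≡ 3524 (mod 3739)
3532^2 = 12475024 ≡ 1720
3532^4 ≡ 1720^2 = 2958400 ≡ 851
3532^8 ≡ 851^2 = 724201 ≡ 2574
3532^16 ≡ 2574^2 = 6625476 ≡ 3707
3532^32 ≡ 3707^2 = 13741849 ≡ 1024
3532^64 ≡ 1024^2 = 1048576 ≡ 1656
3532^128 ≡ 1656^2 = 2742336 ≡ 1649
3532^256 ≡ 1649^2 = 2719201 ≡ 948
3532^512 ≡ 948^2 = 898704 ≡ 1344
3532^1024 ≡ 1344^2 = 1806336 ≡ 399
3532^2048 ≡ 399^2 = 159201 ≡ 2163
3117 = 2048 + 1024 + 32 + 8 + 4 + 1, so 3532^3117 ≡ 2163·399·1024·2574·851·3532 ≡ 939 (mod 3739)
y^r · r^s ≡ 3524·939 = 3309036 ≡ 21 (mod 3739)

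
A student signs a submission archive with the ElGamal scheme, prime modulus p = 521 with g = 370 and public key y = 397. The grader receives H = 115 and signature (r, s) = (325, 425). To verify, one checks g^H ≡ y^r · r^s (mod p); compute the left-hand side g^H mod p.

Squares mod 521: 370^1≡370, 370^2≡398, 370^4≡20, 370^8≡400, 370^16≡53, 370^32≡204, 370^64≡457
115 = 64 + 32 + 16 + 2 + 1, so 370^115 ≡ 457·204·53·398·370 ≡ 52 (mod 521)

52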